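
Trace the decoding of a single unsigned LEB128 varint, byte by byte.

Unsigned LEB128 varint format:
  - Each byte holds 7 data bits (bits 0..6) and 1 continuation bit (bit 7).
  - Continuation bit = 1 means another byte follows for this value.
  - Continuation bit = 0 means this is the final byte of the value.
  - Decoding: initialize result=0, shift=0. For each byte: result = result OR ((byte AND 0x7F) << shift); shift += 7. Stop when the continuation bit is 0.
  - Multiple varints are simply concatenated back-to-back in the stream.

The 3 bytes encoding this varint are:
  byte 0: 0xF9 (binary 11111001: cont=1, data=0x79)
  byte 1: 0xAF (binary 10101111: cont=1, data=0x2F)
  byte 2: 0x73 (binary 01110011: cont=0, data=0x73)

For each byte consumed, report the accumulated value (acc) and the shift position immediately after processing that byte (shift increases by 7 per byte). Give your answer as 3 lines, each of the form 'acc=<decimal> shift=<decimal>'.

Answer: acc=121 shift=7
acc=6137 shift=14
acc=1890297 shift=21

Derivation:
byte 0=0xF9: payload=0x79=121, contrib = 121<<0 = 121; acc -> 121, shift -> 7
byte 1=0xAF: payload=0x2F=47, contrib = 47<<7 = 6016; acc -> 6137, shift -> 14
byte 2=0x73: payload=0x73=115, contrib = 115<<14 = 1884160; acc -> 1890297, shift -> 21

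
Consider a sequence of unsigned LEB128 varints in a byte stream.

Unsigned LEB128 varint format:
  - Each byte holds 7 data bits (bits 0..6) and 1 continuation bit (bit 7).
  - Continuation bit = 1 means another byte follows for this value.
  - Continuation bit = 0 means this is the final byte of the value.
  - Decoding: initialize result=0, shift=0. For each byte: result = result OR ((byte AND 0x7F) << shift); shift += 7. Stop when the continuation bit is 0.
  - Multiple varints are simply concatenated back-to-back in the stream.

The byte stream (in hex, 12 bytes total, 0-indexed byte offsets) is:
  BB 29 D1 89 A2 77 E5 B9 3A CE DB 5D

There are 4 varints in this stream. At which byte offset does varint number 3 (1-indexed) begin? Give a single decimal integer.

  byte[0]=0xBB cont=1 payload=0x3B=59: acc |= 59<<0 -> acc=59 shift=7
  byte[1]=0x29 cont=0 payload=0x29=41: acc |= 41<<7 -> acc=5307 shift=14 [end]
Varint 1: bytes[0:2] = BB 29 -> value 5307 (2 byte(s))
  byte[2]=0xD1 cont=1 payload=0x51=81: acc |= 81<<0 -> acc=81 shift=7
  byte[3]=0x89 cont=1 payload=0x09=9: acc |= 9<<7 -> acc=1233 shift=14
  byte[4]=0xA2 cont=1 payload=0x22=34: acc |= 34<<14 -> acc=558289 shift=21
  byte[5]=0x77 cont=0 payload=0x77=119: acc |= 119<<21 -> acc=250119377 shift=28 [end]
Varint 2: bytes[2:6] = D1 89 A2 77 -> value 250119377 (4 byte(s))
  byte[6]=0xE5 cont=1 payload=0x65=101: acc |= 101<<0 -> acc=101 shift=7
  byte[7]=0xB9 cont=1 payload=0x39=57: acc |= 57<<7 -> acc=7397 shift=14
  byte[8]=0x3A cont=0 payload=0x3A=58: acc |= 58<<14 -> acc=957669 shift=21 [end]
Varint 3: bytes[6:9] = E5 B9 3A -> value 957669 (3 byte(s))
  byte[9]=0xCE cont=1 payload=0x4E=78: acc |= 78<<0 -> acc=78 shift=7
  byte[10]=0xDB cont=1 payload=0x5B=91: acc |= 91<<7 -> acc=11726 shift=14
  byte[11]=0x5D cont=0 payload=0x5D=93: acc |= 93<<14 -> acc=1535438 shift=21 [end]
Varint 4: bytes[9:12] = CE DB 5D -> value 1535438 (3 byte(s))

Answer: 6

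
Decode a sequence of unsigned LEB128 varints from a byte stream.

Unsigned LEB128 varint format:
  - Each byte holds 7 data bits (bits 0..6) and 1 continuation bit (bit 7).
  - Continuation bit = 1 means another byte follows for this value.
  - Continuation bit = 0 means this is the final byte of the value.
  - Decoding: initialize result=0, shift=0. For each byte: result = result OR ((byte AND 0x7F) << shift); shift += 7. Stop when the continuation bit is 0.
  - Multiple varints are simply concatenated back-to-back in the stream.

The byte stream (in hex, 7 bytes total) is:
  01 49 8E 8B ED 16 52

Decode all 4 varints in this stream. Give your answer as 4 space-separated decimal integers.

Answer: 1 73 47924622 82

Derivation:
  byte[0]=0x01 cont=0 payload=0x01=1: acc |= 1<<0 -> acc=1 shift=7 [end]
Varint 1: bytes[0:1] = 01 -> value 1 (1 byte(s))
  byte[1]=0x49 cont=0 payload=0x49=73: acc |= 73<<0 -> acc=73 shift=7 [end]
Varint 2: bytes[1:2] = 49 -> value 73 (1 byte(s))
  byte[2]=0x8E cont=1 payload=0x0E=14: acc |= 14<<0 -> acc=14 shift=7
  byte[3]=0x8B cont=1 payload=0x0B=11: acc |= 11<<7 -> acc=1422 shift=14
  byte[4]=0xED cont=1 payload=0x6D=109: acc |= 109<<14 -> acc=1787278 shift=21
  byte[5]=0x16 cont=0 payload=0x16=22: acc |= 22<<21 -> acc=47924622 shift=28 [end]
Varint 3: bytes[2:6] = 8E 8B ED 16 -> value 47924622 (4 byte(s))
  byte[6]=0x52 cont=0 payload=0x52=82: acc |= 82<<0 -> acc=82 shift=7 [end]
Varint 4: bytes[6:7] = 52 -> value 82 (1 byte(s))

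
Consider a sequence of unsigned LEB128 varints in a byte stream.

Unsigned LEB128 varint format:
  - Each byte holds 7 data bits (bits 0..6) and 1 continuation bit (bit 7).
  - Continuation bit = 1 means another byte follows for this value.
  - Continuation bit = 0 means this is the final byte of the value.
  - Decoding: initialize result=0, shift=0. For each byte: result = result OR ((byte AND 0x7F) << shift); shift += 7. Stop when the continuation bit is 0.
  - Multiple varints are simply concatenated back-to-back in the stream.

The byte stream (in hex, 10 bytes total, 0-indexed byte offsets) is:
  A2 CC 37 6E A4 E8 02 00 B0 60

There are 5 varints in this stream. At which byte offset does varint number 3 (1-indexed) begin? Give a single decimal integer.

  byte[0]=0xA2 cont=1 payload=0x22=34: acc |= 34<<0 -> acc=34 shift=7
  byte[1]=0xCC cont=1 payload=0x4C=76: acc |= 76<<7 -> acc=9762 shift=14
  byte[2]=0x37 cont=0 payload=0x37=55: acc |= 55<<14 -> acc=910882 shift=21 [end]
Varint 1: bytes[0:3] = A2 CC 37 -> value 910882 (3 byte(s))
  byte[3]=0x6E cont=0 payload=0x6E=110: acc |= 110<<0 -> acc=110 shift=7 [end]
Varint 2: bytes[3:4] = 6E -> value 110 (1 byte(s))
  byte[4]=0xA4 cont=1 payload=0x24=36: acc |= 36<<0 -> acc=36 shift=7
  byte[5]=0xE8 cont=1 payload=0x68=104: acc |= 104<<7 -> acc=13348 shift=14
  byte[6]=0x02 cont=0 payload=0x02=2: acc |= 2<<14 -> acc=46116 shift=21 [end]
Varint 3: bytes[4:7] = A4 E8 02 -> value 46116 (3 byte(s))
  byte[7]=0x00 cont=0 payload=0x00=0: acc |= 0<<0 -> acc=0 shift=7 [end]
Varint 4: bytes[7:8] = 00 -> value 0 (1 byte(s))
  byte[8]=0xB0 cont=1 payload=0x30=48: acc |= 48<<0 -> acc=48 shift=7
  byte[9]=0x60 cont=0 payload=0x60=96: acc |= 96<<7 -> acc=12336 shift=14 [end]
Varint 5: bytes[8:10] = B0 60 -> value 12336 (2 byte(s))

Answer: 4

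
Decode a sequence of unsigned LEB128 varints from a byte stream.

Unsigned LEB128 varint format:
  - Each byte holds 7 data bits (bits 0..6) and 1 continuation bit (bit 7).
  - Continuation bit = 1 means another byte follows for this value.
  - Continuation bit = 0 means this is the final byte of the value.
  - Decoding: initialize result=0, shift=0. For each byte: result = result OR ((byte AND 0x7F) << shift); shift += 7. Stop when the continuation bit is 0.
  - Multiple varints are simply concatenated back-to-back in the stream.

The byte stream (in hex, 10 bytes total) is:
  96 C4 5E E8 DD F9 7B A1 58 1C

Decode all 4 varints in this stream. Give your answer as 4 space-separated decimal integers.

  byte[0]=0x96 cont=1 payload=0x16=22: acc |= 22<<0 -> acc=22 shift=7
  byte[1]=0xC4 cont=1 payload=0x44=68: acc |= 68<<7 -> acc=8726 shift=14
  byte[2]=0x5E cont=0 payload=0x5E=94: acc |= 94<<14 -> acc=1548822 shift=21 [end]
Varint 1: bytes[0:3] = 96 C4 5E -> value 1548822 (3 byte(s))
  byte[3]=0xE8 cont=1 payload=0x68=104: acc |= 104<<0 -> acc=104 shift=7
  byte[4]=0xDD cont=1 payload=0x5D=93: acc |= 93<<7 -> acc=12008 shift=14
  byte[5]=0xF9 cont=1 payload=0x79=121: acc |= 121<<14 -> acc=1994472 shift=21
  byte[6]=0x7B cont=0 payload=0x7B=123: acc |= 123<<21 -> acc=259944168 shift=28 [end]
Varint 2: bytes[3:7] = E8 DD F9 7B -> value 259944168 (4 byte(s))
  byte[7]=0xA1 cont=1 payload=0x21=33: acc |= 33<<0 -> acc=33 shift=7
  byte[8]=0x58 cont=0 payload=0x58=88: acc |= 88<<7 -> acc=11297 shift=14 [end]
Varint 3: bytes[7:9] = A1 58 -> value 11297 (2 byte(s))
  byte[9]=0x1C cont=0 payload=0x1C=28: acc |= 28<<0 -> acc=28 shift=7 [end]
Varint 4: bytes[9:10] = 1C -> value 28 (1 byte(s))

Answer: 1548822 259944168 11297 28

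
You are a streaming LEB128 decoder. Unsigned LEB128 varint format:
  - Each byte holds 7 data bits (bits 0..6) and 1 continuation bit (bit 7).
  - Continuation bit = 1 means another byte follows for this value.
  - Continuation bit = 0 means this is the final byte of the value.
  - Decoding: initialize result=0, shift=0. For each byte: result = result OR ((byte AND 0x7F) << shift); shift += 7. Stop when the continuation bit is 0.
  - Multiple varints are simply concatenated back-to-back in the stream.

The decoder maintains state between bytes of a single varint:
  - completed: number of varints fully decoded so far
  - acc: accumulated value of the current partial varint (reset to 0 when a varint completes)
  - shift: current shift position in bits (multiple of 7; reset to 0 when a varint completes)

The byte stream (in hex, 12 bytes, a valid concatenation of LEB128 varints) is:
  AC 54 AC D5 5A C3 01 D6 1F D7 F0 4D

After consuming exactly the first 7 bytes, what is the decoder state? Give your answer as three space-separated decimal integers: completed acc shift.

byte[0]=0xAC cont=1 payload=0x2C: acc |= 44<<0 -> completed=0 acc=44 shift=7
byte[1]=0x54 cont=0 payload=0x54: varint #1 complete (value=10796); reset -> completed=1 acc=0 shift=0
byte[2]=0xAC cont=1 payload=0x2C: acc |= 44<<0 -> completed=1 acc=44 shift=7
byte[3]=0xD5 cont=1 payload=0x55: acc |= 85<<7 -> completed=1 acc=10924 shift=14
byte[4]=0x5A cont=0 payload=0x5A: varint #2 complete (value=1485484); reset -> completed=2 acc=0 shift=0
byte[5]=0xC3 cont=1 payload=0x43: acc |= 67<<0 -> completed=2 acc=67 shift=7
byte[6]=0x01 cont=0 payload=0x01: varint #3 complete (value=195); reset -> completed=3 acc=0 shift=0

Answer: 3 0 0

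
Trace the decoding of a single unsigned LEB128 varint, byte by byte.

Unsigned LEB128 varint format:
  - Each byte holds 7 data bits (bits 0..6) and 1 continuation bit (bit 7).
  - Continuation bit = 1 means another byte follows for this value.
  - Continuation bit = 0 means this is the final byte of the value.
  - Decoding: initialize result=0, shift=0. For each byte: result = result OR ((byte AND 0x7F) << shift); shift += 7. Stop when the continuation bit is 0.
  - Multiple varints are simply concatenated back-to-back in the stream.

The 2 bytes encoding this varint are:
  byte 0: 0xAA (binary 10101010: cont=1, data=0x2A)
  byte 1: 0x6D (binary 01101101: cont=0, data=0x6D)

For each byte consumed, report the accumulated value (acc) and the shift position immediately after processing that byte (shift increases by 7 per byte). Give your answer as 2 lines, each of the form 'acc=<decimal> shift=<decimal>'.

byte 0=0xAA: payload=0x2A=42, contrib = 42<<0 = 42; acc -> 42, shift -> 7
byte 1=0x6D: payload=0x6D=109, contrib = 109<<7 = 13952; acc -> 13994, shift -> 14

Answer: acc=42 shift=7
acc=13994 shift=14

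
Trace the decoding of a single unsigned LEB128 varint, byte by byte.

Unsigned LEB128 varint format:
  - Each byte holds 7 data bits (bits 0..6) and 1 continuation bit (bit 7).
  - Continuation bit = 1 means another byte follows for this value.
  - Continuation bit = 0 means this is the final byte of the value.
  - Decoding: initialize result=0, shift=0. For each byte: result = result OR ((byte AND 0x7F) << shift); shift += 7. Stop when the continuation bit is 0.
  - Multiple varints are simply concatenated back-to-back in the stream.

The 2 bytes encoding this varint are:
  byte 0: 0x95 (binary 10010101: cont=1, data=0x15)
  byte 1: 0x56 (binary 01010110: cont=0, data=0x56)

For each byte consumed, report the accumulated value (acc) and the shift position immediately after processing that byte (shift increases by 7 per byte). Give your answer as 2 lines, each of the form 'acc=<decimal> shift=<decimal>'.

Answer: acc=21 shift=7
acc=11029 shift=14

Derivation:
byte 0=0x95: payload=0x15=21, contrib = 21<<0 = 21; acc -> 21, shift -> 7
byte 1=0x56: payload=0x56=86, contrib = 86<<7 = 11008; acc -> 11029, shift -> 14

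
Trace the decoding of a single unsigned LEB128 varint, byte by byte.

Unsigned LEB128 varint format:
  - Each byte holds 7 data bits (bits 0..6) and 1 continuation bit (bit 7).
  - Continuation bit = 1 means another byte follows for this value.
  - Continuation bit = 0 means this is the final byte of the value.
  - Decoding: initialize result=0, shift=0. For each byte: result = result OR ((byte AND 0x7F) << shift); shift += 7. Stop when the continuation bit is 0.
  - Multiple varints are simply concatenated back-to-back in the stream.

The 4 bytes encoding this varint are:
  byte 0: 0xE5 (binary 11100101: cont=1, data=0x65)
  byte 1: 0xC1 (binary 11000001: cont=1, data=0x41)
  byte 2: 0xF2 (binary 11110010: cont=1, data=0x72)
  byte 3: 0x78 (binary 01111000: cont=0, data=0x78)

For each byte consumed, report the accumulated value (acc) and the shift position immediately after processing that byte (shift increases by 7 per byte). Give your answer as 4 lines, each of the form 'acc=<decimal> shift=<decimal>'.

byte 0=0xE5: payload=0x65=101, contrib = 101<<0 = 101; acc -> 101, shift -> 7
byte 1=0xC1: payload=0x41=65, contrib = 65<<7 = 8320; acc -> 8421, shift -> 14
byte 2=0xF2: payload=0x72=114, contrib = 114<<14 = 1867776; acc -> 1876197, shift -> 21
byte 3=0x78: payload=0x78=120, contrib = 120<<21 = 251658240; acc -> 253534437, shift -> 28

Answer: acc=101 shift=7
acc=8421 shift=14
acc=1876197 shift=21
acc=253534437 shift=28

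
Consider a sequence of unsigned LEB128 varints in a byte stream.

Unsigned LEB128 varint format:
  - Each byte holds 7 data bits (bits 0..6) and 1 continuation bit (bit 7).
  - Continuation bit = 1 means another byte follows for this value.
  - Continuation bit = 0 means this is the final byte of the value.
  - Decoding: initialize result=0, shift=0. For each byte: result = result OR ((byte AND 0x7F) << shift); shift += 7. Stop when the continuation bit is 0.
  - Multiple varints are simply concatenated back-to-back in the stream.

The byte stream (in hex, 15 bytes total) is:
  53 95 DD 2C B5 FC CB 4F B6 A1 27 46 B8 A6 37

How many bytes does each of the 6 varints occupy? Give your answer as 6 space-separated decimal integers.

  byte[0]=0x53 cont=0 payload=0x53=83: acc |= 83<<0 -> acc=83 shift=7 [end]
Varint 1: bytes[0:1] = 53 -> value 83 (1 byte(s))
  byte[1]=0x95 cont=1 payload=0x15=21: acc |= 21<<0 -> acc=21 shift=7
  byte[2]=0xDD cont=1 payload=0x5D=93: acc |= 93<<7 -> acc=11925 shift=14
  byte[3]=0x2C cont=0 payload=0x2C=44: acc |= 44<<14 -> acc=732821 shift=21 [end]
Varint 2: bytes[1:4] = 95 DD 2C -> value 732821 (3 byte(s))
  byte[4]=0xB5 cont=1 payload=0x35=53: acc |= 53<<0 -> acc=53 shift=7
  byte[5]=0xFC cont=1 payload=0x7C=124: acc |= 124<<7 -> acc=15925 shift=14
  byte[6]=0xCB cont=1 payload=0x4B=75: acc |= 75<<14 -> acc=1244725 shift=21
  byte[7]=0x4F cont=0 payload=0x4F=79: acc |= 79<<21 -> acc=166919733 shift=28 [end]
Varint 3: bytes[4:8] = B5 FC CB 4F -> value 166919733 (4 byte(s))
  byte[8]=0xB6 cont=1 payload=0x36=54: acc |= 54<<0 -> acc=54 shift=7
  byte[9]=0xA1 cont=1 payload=0x21=33: acc |= 33<<7 -> acc=4278 shift=14
  byte[10]=0x27 cont=0 payload=0x27=39: acc |= 39<<14 -> acc=643254 shift=21 [end]
Varint 4: bytes[8:11] = B6 A1 27 -> value 643254 (3 byte(s))
  byte[11]=0x46 cont=0 payload=0x46=70: acc |= 70<<0 -> acc=70 shift=7 [end]
Varint 5: bytes[11:12] = 46 -> value 70 (1 byte(s))
  byte[12]=0xB8 cont=1 payload=0x38=56: acc |= 56<<0 -> acc=56 shift=7
  byte[13]=0xA6 cont=1 payload=0x26=38: acc |= 38<<7 -> acc=4920 shift=14
  byte[14]=0x37 cont=0 payload=0x37=55: acc |= 55<<14 -> acc=906040 shift=21 [end]
Varint 6: bytes[12:15] = B8 A6 37 -> value 906040 (3 byte(s))

Answer: 1 3 4 3 1 3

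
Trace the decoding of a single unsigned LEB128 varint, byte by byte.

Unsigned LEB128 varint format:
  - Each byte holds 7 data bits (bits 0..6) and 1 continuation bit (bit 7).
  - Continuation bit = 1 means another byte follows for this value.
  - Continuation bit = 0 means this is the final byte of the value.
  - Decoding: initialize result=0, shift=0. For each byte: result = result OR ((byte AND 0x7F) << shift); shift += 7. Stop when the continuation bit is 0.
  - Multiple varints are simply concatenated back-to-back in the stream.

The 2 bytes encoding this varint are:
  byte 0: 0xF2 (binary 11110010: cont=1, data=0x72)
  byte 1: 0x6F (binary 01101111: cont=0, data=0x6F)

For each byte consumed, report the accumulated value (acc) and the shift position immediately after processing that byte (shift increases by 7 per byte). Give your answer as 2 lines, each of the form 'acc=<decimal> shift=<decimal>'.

byte 0=0xF2: payload=0x72=114, contrib = 114<<0 = 114; acc -> 114, shift -> 7
byte 1=0x6F: payload=0x6F=111, contrib = 111<<7 = 14208; acc -> 14322, shift -> 14

Answer: acc=114 shift=7
acc=14322 shift=14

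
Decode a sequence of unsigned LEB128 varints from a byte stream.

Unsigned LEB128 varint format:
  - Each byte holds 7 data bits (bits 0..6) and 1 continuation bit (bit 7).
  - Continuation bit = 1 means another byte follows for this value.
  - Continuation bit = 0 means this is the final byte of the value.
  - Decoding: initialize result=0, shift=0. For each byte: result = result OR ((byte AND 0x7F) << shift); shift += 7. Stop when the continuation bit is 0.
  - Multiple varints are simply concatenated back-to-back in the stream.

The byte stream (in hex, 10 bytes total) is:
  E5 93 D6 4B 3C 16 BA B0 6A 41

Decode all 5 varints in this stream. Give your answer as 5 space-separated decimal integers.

  byte[0]=0xE5 cont=1 payload=0x65=101: acc |= 101<<0 -> acc=101 shift=7
  byte[1]=0x93 cont=1 payload=0x13=19: acc |= 19<<7 -> acc=2533 shift=14
  byte[2]=0xD6 cont=1 payload=0x56=86: acc |= 86<<14 -> acc=1411557 shift=21
  byte[3]=0x4B cont=0 payload=0x4B=75: acc |= 75<<21 -> acc=158697957 shift=28 [end]
Varint 1: bytes[0:4] = E5 93 D6 4B -> value 158697957 (4 byte(s))
  byte[4]=0x3C cont=0 payload=0x3C=60: acc |= 60<<0 -> acc=60 shift=7 [end]
Varint 2: bytes[4:5] = 3C -> value 60 (1 byte(s))
  byte[5]=0x16 cont=0 payload=0x16=22: acc |= 22<<0 -> acc=22 shift=7 [end]
Varint 3: bytes[5:6] = 16 -> value 22 (1 byte(s))
  byte[6]=0xBA cont=1 payload=0x3A=58: acc |= 58<<0 -> acc=58 shift=7
  byte[7]=0xB0 cont=1 payload=0x30=48: acc |= 48<<7 -> acc=6202 shift=14
  byte[8]=0x6A cont=0 payload=0x6A=106: acc |= 106<<14 -> acc=1742906 shift=21 [end]
Varint 4: bytes[6:9] = BA B0 6A -> value 1742906 (3 byte(s))
  byte[9]=0x41 cont=0 payload=0x41=65: acc |= 65<<0 -> acc=65 shift=7 [end]
Varint 5: bytes[9:10] = 41 -> value 65 (1 byte(s))

Answer: 158697957 60 22 1742906 65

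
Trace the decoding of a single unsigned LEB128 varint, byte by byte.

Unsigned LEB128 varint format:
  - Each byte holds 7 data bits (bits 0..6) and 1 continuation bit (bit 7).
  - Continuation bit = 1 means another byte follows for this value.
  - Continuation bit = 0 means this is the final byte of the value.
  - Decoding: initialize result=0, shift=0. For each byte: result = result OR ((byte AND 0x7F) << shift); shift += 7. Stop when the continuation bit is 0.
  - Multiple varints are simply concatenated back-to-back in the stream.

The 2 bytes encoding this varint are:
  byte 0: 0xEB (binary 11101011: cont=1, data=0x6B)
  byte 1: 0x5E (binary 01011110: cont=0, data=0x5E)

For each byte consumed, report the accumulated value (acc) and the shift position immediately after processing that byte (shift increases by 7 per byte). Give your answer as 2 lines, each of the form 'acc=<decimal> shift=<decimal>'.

Answer: acc=107 shift=7
acc=12139 shift=14

Derivation:
byte 0=0xEB: payload=0x6B=107, contrib = 107<<0 = 107; acc -> 107, shift -> 7
byte 1=0x5E: payload=0x5E=94, contrib = 94<<7 = 12032; acc -> 12139, shift -> 14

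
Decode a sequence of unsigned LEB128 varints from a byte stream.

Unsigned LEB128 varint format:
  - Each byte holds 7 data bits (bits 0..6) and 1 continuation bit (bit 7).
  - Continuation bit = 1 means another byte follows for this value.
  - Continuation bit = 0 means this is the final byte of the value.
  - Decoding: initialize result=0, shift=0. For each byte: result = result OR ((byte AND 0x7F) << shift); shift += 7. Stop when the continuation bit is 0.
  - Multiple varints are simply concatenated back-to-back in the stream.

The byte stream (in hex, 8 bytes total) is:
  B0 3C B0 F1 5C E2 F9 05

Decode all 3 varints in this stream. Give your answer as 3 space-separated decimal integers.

Answer: 7728 1521840 97506

Derivation:
  byte[0]=0xB0 cont=1 payload=0x30=48: acc |= 48<<0 -> acc=48 shift=7
  byte[1]=0x3C cont=0 payload=0x3C=60: acc |= 60<<7 -> acc=7728 shift=14 [end]
Varint 1: bytes[0:2] = B0 3C -> value 7728 (2 byte(s))
  byte[2]=0xB0 cont=1 payload=0x30=48: acc |= 48<<0 -> acc=48 shift=7
  byte[3]=0xF1 cont=1 payload=0x71=113: acc |= 113<<7 -> acc=14512 shift=14
  byte[4]=0x5C cont=0 payload=0x5C=92: acc |= 92<<14 -> acc=1521840 shift=21 [end]
Varint 2: bytes[2:5] = B0 F1 5C -> value 1521840 (3 byte(s))
  byte[5]=0xE2 cont=1 payload=0x62=98: acc |= 98<<0 -> acc=98 shift=7
  byte[6]=0xF9 cont=1 payload=0x79=121: acc |= 121<<7 -> acc=15586 shift=14
  byte[7]=0x05 cont=0 payload=0x05=5: acc |= 5<<14 -> acc=97506 shift=21 [end]
Varint 3: bytes[5:8] = E2 F9 05 -> value 97506 (3 byte(s))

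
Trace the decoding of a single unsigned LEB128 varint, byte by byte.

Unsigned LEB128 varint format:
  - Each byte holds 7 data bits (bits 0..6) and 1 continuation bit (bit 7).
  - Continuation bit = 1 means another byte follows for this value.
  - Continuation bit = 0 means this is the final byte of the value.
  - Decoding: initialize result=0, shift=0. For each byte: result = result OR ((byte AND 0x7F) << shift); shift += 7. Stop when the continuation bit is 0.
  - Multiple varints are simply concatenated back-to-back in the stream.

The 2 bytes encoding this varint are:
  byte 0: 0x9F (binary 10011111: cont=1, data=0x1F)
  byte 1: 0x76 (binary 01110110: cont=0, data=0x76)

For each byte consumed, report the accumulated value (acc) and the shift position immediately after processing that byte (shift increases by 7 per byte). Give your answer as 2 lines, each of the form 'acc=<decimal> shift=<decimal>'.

byte 0=0x9F: payload=0x1F=31, contrib = 31<<0 = 31; acc -> 31, shift -> 7
byte 1=0x76: payload=0x76=118, contrib = 118<<7 = 15104; acc -> 15135, shift -> 14

Answer: acc=31 shift=7
acc=15135 shift=14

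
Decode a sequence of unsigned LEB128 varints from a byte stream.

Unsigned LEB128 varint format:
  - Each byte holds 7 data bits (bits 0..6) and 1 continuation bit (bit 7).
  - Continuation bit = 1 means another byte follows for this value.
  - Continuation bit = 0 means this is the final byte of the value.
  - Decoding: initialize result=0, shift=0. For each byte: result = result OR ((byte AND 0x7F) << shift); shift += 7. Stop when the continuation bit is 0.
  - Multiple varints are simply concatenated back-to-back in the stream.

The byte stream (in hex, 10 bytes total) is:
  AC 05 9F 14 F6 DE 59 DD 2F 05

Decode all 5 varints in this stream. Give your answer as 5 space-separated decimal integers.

Answer: 684 2591 1470326 6109 5

Derivation:
  byte[0]=0xAC cont=1 payload=0x2C=44: acc |= 44<<0 -> acc=44 shift=7
  byte[1]=0x05 cont=0 payload=0x05=5: acc |= 5<<7 -> acc=684 shift=14 [end]
Varint 1: bytes[0:2] = AC 05 -> value 684 (2 byte(s))
  byte[2]=0x9F cont=1 payload=0x1F=31: acc |= 31<<0 -> acc=31 shift=7
  byte[3]=0x14 cont=0 payload=0x14=20: acc |= 20<<7 -> acc=2591 shift=14 [end]
Varint 2: bytes[2:4] = 9F 14 -> value 2591 (2 byte(s))
  byte[4]=0xF6 cont=1 payload=0x76=118: acc |= 118<<0 -> acc=118 shift=7
  byte[5]=0xDE cont=1 payload=0x5E=94: acc |= 94<<7 -> acc=12150 shift=14
  byte[6]=0x59 cont=0 payload=0x59=89: acc |= 89<<14 -> acc=1470326 shift=21 [end]
Varint 3: bytes[4:7] = F6 DE 59 -> value 1470326 (3 byte(s))
  byte[7]=0xDD cont=1 payload=0x5D=93: acc |= 93<<0 -> acc=93 shift=7
  byte[8]=0x2F cont=0 payload=0x2F=47: acc |= 47<<7 -> acc=6109 shift=14 [end]
Varint 4: bytes[7:9] = DD 2F -> value 6109 (2 byte(s))
  byte[9]=0x05 cont=0 payload=0x05=5: acc |= 5<<0 -> acc=5 shift=7 [end]
Varint 5: bytes[9:10] = 05 -> value 5 (1 byte(s))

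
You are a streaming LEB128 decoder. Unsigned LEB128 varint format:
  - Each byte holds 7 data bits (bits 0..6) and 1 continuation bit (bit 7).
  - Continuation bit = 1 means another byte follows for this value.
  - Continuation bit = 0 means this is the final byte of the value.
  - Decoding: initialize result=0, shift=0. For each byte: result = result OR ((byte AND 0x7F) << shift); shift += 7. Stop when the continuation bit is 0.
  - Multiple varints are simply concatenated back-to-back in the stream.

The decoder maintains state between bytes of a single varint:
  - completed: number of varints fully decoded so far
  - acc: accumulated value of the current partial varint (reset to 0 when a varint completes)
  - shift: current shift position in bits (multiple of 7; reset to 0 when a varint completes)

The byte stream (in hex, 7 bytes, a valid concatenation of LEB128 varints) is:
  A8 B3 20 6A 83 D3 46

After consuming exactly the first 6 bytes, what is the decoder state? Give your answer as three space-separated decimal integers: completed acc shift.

Answer: 2 10627 14

Derivation:
byte[0]=0xA8 cont=1 payload=0x28: acc |= 40<<0 -> completed=0 acc=40 shift=7
byte[1]=0xB3 cont=1 payload=0x33: acc |= 51<<7 -> completed=0 acc=6568 shift=14
byte[2]=0x20 cont=0 payload=0x20: varint #1 complete (value=530856); reset -> completed=1 acc=0 shift=0
byte[3]=0x6A cont=0 payload=0x6A: varint #2 complete (value=106); reset -> completed=2 acc=0 shift=0
byte[4]=0x83 cont=1 payload=0x03: acc |= 3<<0 -> completed=2 acc=3 shift=7
byte[5]=0xD3 cont=1 payload=0x53: acc |= 83<<7 -> completed=2 acc=10627 shift=14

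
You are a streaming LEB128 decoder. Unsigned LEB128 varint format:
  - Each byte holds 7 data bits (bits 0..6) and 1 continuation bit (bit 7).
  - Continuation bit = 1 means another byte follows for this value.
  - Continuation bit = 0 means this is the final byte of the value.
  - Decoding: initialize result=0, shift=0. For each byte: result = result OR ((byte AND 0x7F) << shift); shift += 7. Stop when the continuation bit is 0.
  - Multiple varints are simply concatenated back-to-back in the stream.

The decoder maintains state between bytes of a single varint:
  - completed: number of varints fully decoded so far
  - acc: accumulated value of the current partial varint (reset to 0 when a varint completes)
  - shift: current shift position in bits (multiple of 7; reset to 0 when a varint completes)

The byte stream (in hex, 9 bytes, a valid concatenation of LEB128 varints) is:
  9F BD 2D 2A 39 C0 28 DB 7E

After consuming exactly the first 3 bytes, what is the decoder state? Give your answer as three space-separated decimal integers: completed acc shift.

Answer: 1 0 0

Derivation:
byte[0]=0x9F cont=1 payload=0x1F: acc |= 31<<0 -> completed=0 acc=31 shift=7
byte[1]=0xBD cont=1 payload=0x3D: acc |= 61<<7 -> completed=0 acc=7839 shift=14
byte[2]=0x2D cont=0 payload=0x2D: varint #1 complete (value=745119); reset -> completed=1 acc=0 shift=0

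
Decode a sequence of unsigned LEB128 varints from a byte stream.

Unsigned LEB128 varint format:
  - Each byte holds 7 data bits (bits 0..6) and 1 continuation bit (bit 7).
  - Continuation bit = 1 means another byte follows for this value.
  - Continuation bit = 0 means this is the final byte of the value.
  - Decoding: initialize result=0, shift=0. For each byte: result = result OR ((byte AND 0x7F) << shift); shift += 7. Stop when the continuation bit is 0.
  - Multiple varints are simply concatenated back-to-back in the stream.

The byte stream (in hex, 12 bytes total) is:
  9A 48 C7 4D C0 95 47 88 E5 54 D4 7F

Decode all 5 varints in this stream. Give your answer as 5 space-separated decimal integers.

  byte[0]=0x9A cont=1 payload=0x1A=26: acc |= 26<<0 -> acc=26 shift=7
  byte[1]=0x48 cont=0 payload=0x48=72: acc |= 72<<7 -> acc=9242 shift=14 [end]
Varint 1: bytes[0:2] = 9A 48 -> value 9242 (2 byte(s))
  byte[2]=0xC7 cont=1 payload=0x47=71: acc |= 71<<0 -> acc=71 shift=7
  byte[3]=0x4D cont=0 payload=0x4D=77: acc |= 77<<7 -> acc=9927 shift=14 [end]
Varint 2: bytes[2:4] = C7 4D -> value 9927 (2 byte(s))
  byte[4]=0xC0 cont=1 payload=0x40=64: acc |= 64<<0 -> acc=64 shift=7
  byte[5]=0x95 cont=1 payload=0x15=21: acc |= 21<<7 -> acc=2752 shift=14
  byte[6]=0x47 cont=0 payload=0x47=71: acc |= 71<<14 -> acc=1166016 shift=21 [end]
Varint 3: bytes[4:7] = C0 95 47 -> value 1166016 (3 byte(s))
  byte[7]=0x88 cont=1 payload=0x08=8: acc |= 8<<0 -> acc=8 shift=7
  byte[8]=0xE5 cont=1 payload=0x65=101: acc |= 101<<7 -> acc=12936 shift=14
  byte[9]=0x54 cont=0 payload=0x54=84: acc |= 84<<14 -> acc=1389192 shift=21 [end]
Varint 4: bytes[7:10] = 88 E5 54 -> value 1389192 (3 byte(s))
  byte[10]=0xD4 cont=1 payload=0x54=84: acc |= 84<<0 -> acc=84 shift=7
  byte[11]=0x7F cont=0 payload=0x7F=127: acc |= 127<<7 -> acc=16340 shift=14 [end]
Varint 5: bytes[10:12] = D4 7F -> value 16340 (2 byte(s))

Answer: 9242 9927 1166016 1389192 16340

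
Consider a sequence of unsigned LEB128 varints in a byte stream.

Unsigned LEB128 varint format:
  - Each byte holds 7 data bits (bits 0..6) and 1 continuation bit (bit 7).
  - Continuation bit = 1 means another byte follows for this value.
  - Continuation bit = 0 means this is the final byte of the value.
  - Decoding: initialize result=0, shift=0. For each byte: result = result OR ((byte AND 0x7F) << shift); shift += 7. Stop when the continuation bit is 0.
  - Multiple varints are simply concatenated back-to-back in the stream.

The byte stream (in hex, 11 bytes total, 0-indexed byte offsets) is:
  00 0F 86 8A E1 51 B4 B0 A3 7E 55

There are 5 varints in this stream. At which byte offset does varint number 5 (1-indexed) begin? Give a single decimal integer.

Answer: 10

Derivation:
  byte[0]=0x00 cont=0 payload=0x00=0: acc |= 0<<0 -> acc=0 shift=7 [end]
Varint 1: bytes[0:1] = 00 -> value 0 (1 byte(s))
  byte[1]=0x0F cont=0 payload=0x0F=15: acc |= 15<<0 -> acc=15 shift=7 [end]
Varint 2: bytes[1:2] = 0F -> value 15 (1 byte(s))
  byte[2]=0x86 cont=1 payload=0x06=6: acc |= 6<<0 -> acc=6 shift=7
  byte[3]=0x8A cont=1 payload=0x0A=10: acc |= 10<<7 -> acc=1286 shift=14
  byte[4]=0xE1 cont=1 payload=0x61=97: acc |= 97<<14 -> acc=1590534 shift=21
  byte[5]=0x51 cont=0 payload=0x51=81: acc |= 81<<21 -> acc=171459846 shift=28 [end]
Varint 3: bytes[2:6] = 86 8A E1 51 -> value 171459846 (4 byte(s))
  byte[6]=0xB4 cont=1 payload=0x34=52: acc |= 52<<0 -> acc=52 shift=7
  byte[7]=0xB0 cont=1 payload=0x30=48: acc |= 48<<7 -> acc=6196 shift=14
  byte[8]=0xA3 cont=1 payload=0x23=35: acc |= 35<<14 -> acc=579636 shift=21
  byte[9]=0x7E cont=0 payload=0x7E=126: acc |= 126<<21 -> acc=264820788 shift=28 [end]
Varint 4: bytes[6:10] = B4 B0 A3 7E -> value 264820788 (4 byte(s))
  byte[10]=0x55 cont=0 payload=0x55=85: acc |= 85<<0 -> acc=85 shift=7 [end]
Varint 5: bytes[10:11] = 55 -> value 85 (1 byte(s))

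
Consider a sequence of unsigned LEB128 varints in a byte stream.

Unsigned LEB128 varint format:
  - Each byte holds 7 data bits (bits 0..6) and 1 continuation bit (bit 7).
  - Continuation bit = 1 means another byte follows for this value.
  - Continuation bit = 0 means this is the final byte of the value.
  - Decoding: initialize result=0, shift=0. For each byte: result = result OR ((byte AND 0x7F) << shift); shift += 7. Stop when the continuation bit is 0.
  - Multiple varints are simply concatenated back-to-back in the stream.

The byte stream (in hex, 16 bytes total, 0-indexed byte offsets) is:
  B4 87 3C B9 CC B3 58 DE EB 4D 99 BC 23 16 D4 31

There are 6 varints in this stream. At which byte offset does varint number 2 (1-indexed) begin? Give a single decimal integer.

  byte[0]=0xB4 cont=1 payload=0x34=52: acc |= 52<<0 -> acc=52 shift=7
  byte[1]=0x87 cont=1 payload=0x07=7: acc |= 7<<7 -> acc=948 shift=14
  byte[2]=0x3C cont=0 payload=0x3C=60: acc |= 60<<14 -> acc=983988 shift=21 [end]
Varint 1: bytes[0:3] = B4 87 3C -> value 983988 (3 byte(s))
  byte[3]=0xB9 cont=1 payload=0x39=57: acc |= 57<<0 -> acc=57 shift=7
  byte[4]=0xCC cont=1 payload=0x4C=76: acc |= 76<<7 -> acc=9785 shift=14
  byte[5]=0xB3 cont=1 payload=0x33=51: acc |= 51<<14 -> acc=845369 shift=21
  byte[6]=0x58 cont=0 payload=0x58=88: acc |= 88<<21 -> acc=185394745 shift=28 [end]
Varint 2: bytes[3:7] = B9 CC B3 58 -> value 185394745 (4 byte(s))
  byte[7]=0xDE cont=1 payload=0x5E=94: acc |= 94<<0 -> acc=94 shift=7
  byte[8]=0xEB cont=1 payload=0x6B=107: acc |= 107<<7 -> acc=13790 shift=14
  byte[9]=0x4D cont=0 payload=0x4D=77: acc |= 77<<14 -> acc=1275358 shift=21 [end]
Varint 3: bytes[7:10] = DE EB 4D -> value 1275358 (3 byte(s))
  byte[10]=0x99 cont=1 payload=0x19=25: acc |= 25<<0 -> acc=25 shift=7
  byte[11]=0xBC cont=1 payload=0x3C=60: acc |= 60<<7 -> acc=7705 shift=14
  byte[12]=0x23 cont=0 payload=0x23=35: acc |= 35<<14 -> acc=581145 shift=21 [end]
Varint 4: bytes[10:13] = 99 BC 23 -> value 581145 (3 byte(s))
  byte[13]=0x16 cont=0 payload=0x16=22: acc |= 22<<0 -> acc=22 shift=7 [end]
Varint 5: bytes[13:14] = 16 -> value 22 (1 byte(s))
  byte[14]=0xD4 cont=1 payload=0x54=84: acc |= 84<<0 -> acc=84 shift=7
  byte[15]=0x31 cont=0 payload=0x31=49: acc |= 49<<7 -> acc=6356 shift=14 [end]
Varint 6: bytes[14:16] = D4 31 -> value 6356 (2 byte(s))

Answer: 3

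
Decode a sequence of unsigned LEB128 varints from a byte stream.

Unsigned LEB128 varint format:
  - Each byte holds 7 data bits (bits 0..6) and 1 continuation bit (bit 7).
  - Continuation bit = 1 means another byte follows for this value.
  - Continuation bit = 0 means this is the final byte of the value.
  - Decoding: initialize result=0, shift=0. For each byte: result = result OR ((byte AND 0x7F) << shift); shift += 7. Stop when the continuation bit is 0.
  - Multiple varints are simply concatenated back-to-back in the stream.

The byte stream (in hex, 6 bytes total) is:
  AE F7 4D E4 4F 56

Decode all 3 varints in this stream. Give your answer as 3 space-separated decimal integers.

Answer: 1276846 10212 86

Derivation:
  byte[0]=0xAE cont=1 payload=0x2E=46: acc |= 46<<0 -> acc=46 shift=7
  byte[1]=0xF7 cont=1 payload=0x77=119: acc |= 119<<7 -> acc=15278 shift=14
  byte[2]=0x4D cont=0 payload=0x4D=77: acc |= 77<<14 -> acc=1276846 shift=21 [end]
Varint 1: bytes[0:3] = AE F7 4D -> value 1276846 (3 byte(s))
  byte[3]=0xE4 cont=1 payload=0x64=100: acc |= 100<<0 -> acc=100 shift=7
  byte[4]=0x4F cont=0 payload=0x4F=79: acc |= 79<<7 -> acc=10212 shift=14 [end]
Varint 2: bytes[3:5] = E4 4F -> value 10212 (2 byte(s))
  byte[5]=0x56 cont=0 payload=0x56=86: acc |= 86<<0 -> acc=86 shift=7 [end]
Varint 3: bytes[5:6] = 56 -> value 86 (1 byte(s))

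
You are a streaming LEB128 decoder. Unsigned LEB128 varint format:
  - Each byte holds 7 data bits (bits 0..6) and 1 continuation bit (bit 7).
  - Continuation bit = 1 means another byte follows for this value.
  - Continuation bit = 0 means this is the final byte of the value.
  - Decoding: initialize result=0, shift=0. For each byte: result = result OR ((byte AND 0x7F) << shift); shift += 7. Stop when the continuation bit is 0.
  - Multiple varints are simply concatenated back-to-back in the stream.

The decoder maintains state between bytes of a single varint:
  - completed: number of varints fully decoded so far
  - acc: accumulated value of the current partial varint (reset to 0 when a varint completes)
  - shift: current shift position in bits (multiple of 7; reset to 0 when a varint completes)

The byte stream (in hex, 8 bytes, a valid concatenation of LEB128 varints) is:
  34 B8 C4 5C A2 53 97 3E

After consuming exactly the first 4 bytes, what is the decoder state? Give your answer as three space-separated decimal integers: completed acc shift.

byte[0]=0x34 cont=0 payload=0x34: varint #1 complete (value=52); reset -> completed=1 acc=0 shift=0
byte[1]=0xB8 cont=1 payload=0x38: acc |= 56<<0 -> completed=1 acc=56 shift=7
byte[2]=0xC4 cont=1 payload=0x44: acc |= 68<<7 -> completed=1 acc=8760 shift=14
byte[3]=0x5C cont=0 payload=0x5C: varint #2 complete (value=1516088); reset -> completed=2 acc=0 shift=0

Answer: 2 0 0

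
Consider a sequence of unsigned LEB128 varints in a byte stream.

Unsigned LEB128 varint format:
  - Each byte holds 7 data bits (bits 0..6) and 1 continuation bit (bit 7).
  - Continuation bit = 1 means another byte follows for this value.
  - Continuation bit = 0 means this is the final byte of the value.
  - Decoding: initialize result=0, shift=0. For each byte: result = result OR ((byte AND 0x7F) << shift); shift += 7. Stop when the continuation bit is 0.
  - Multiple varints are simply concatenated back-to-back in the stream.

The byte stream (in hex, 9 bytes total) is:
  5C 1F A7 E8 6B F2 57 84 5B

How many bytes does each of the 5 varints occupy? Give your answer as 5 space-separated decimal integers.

Answer: 1 1 3 2 2

Derivation:
  byte[0]=0x5C cont=0 payload=0x5C=92: acc |= 92<<0 -> acc=92 shift=7 [end]
Varint 1: bytes[0:1] = 5C -> value 92 (1 byte(s))
  byte[1]=0x1F cont=0 payload=0x1F=31: acc |= 31<<0 -> acc=31 shift=7 [end]
Varint 2: bytes[1:2] = 1F -> value 31 (1 byte(s))
  byte[2]=0xA7 cont=1 payload=0x27=39: acc |= 39<<0 -> acc=39 shift=7
  byte[3]=0xE8 cont=1 payload=0x68=104: acc |= 104<<7 -> acc=13351 shift=14
  byte[4]=0x6B cont=0 payload=0x6B=107: acc |= 107<<14 -> acc=1766439 shift=21 [end]
Varint 3: bytes[2:5] = A7 E8 6B -> value 1766439 (3 byte(s))
  byte[5]=0xF2 cont=1 payload=0x72=114: acc |= 114<<0 -> acc=114 shift=7
  byte[6]=0x57 cont=0 payload=0x57=87: acc |= 87<<7 -> acc=11250 shift=14 [end]
Varint 4: bytes[5:7] = F2 57 -> value 11250 (2 byte(s))
  byte[7]=0x84 cont=1 payload=0x04=4: acc |= 4<<0 -> acc=4 shift=7
  byte[8]=0x5B cont=0 payload=0x5B=91: acc |= 91<<7 -> acc=11652 shift=14 [end]
Varint 5: bytes[7:9] = 84 5B -> value 11652 (2 byte(s))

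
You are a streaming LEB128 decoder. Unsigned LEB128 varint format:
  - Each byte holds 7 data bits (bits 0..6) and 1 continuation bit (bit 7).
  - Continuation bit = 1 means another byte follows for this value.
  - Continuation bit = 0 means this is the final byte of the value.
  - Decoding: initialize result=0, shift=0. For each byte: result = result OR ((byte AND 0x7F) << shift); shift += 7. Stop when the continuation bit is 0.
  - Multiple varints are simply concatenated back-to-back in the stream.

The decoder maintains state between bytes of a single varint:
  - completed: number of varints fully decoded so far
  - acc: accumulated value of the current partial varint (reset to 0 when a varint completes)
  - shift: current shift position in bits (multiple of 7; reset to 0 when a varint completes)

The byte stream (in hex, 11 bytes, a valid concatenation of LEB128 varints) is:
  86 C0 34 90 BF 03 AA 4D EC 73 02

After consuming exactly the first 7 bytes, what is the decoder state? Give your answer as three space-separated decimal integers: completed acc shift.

byte[0]=0x86 cont=1 payload=0x06: acc |= 6<<0 -> completed=0 acc=6 shift=7
byte[1]=0xC0 cont=1 payload=0x40: acc |= 64<<7 -> completed=0 acc=8198 shift=14
byte[2]=0x34 cont=0 payload=0x34: varint #1 complete (value=860166); reset -> completed=1 acc=0 shift=0
byte[3]=0x90 cont=1 payload=0x10: acc |= 16<<0 -> completed=1 acc=16 shift=7
byte[4]=0xBF cont=1 payload=0x3F: acc |= 63<<7 -> completed=1 acc=8080 shift=14
byte[5]=0x03 cont=0 payload=0x03: varint #2 complete (value=57232); reset -> completed=2 acc=0 shift=0
byte[6]=0xAA cont=1 payload=0x2A: acc |= 42<<0 -> completed=2 acc=42 shift=7

Answer: 2 42 7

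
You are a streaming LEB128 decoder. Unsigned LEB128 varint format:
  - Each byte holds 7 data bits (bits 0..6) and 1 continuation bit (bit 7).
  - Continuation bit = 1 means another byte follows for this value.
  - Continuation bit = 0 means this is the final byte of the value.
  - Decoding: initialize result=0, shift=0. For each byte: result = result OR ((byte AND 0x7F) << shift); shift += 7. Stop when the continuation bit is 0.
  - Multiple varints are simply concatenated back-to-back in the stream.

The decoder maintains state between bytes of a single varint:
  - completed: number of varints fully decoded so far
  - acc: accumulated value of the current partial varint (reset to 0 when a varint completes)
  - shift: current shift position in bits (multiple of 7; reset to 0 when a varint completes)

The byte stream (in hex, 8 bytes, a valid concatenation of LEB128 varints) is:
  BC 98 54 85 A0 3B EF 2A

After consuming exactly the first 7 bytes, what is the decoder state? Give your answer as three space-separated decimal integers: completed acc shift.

byte[0]=0xBC cont=1 payload=0x3C: acc |= 60<<0 -> completed=0 acc=60 shift=7
byte[1]=0x98 cont=1 payload=0x18: acc |= 24<<7 -> completed=0 acc=3132 shift=14
byte[2]=0x54 cont=0 payload=0x54: varint #1 complete (value=1379388); reset -> completed=1 acc=0 shift=0
byte[3]=0x85 cont=1 payload=0x05: acc |= 5<<0 -> completed=1 acc=5 shift=7
byte[4]=0xA0 cont=1 payload=0x20: acc |= 32<<7 -> completed=1 acc=4101 shift=14
byte[5]=0x3B cont=0 payload=0x3B: varint #2 complete (value=970757); reset -> completed=2 acc=0 shift=0
byte[6]=0xEF cont=1 payload=0x6F: acc |= 111<<0 -> completed=2 acc=111 shift=7

Answer: 2 111 7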